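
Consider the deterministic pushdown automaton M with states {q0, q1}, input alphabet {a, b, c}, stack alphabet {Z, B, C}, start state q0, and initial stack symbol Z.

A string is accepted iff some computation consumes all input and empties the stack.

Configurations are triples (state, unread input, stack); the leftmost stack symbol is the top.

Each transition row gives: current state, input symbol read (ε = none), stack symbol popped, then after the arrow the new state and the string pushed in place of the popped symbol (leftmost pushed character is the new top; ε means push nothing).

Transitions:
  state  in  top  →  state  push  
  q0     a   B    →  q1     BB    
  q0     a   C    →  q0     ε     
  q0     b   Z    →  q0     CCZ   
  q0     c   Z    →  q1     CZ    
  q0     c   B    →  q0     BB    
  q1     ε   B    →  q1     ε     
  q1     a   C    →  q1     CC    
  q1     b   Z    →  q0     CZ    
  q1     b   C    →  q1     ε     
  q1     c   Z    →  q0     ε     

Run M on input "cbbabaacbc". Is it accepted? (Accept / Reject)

Accept

(q0, cbbabaacbc, Z) ⊢ (q1, bbabaacbc, CZ) ⊢ (q1, babaacbc, Z) ⊢ (q0, abaacbc, CZ) ⊢ (q0, baacbc, Z) ⊢ (q0, aacbc, CCZ) ⊢ (q0, acbc, CZ) ⊢ (q0, cbc, Z) ⊢ (q1, bc, CZ) ⊢ (q1, c, Z) ⊢ (q0, ε, ε)
All input consumed and the stack is empty.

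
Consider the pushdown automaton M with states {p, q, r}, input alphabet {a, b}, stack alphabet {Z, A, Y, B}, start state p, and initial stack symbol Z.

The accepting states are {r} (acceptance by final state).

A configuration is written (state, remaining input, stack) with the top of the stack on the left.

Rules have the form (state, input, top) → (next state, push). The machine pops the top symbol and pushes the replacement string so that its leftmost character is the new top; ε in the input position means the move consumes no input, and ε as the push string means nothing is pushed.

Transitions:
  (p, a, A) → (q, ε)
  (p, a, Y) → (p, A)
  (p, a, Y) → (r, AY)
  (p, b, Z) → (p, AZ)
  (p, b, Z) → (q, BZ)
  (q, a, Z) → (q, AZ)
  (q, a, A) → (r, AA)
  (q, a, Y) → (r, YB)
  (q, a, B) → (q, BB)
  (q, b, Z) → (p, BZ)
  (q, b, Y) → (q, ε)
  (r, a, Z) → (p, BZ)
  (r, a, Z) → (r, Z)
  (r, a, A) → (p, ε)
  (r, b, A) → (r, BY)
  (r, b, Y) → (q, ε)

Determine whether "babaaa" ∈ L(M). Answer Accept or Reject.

No computation consumes all input and reaches a final state.

Reject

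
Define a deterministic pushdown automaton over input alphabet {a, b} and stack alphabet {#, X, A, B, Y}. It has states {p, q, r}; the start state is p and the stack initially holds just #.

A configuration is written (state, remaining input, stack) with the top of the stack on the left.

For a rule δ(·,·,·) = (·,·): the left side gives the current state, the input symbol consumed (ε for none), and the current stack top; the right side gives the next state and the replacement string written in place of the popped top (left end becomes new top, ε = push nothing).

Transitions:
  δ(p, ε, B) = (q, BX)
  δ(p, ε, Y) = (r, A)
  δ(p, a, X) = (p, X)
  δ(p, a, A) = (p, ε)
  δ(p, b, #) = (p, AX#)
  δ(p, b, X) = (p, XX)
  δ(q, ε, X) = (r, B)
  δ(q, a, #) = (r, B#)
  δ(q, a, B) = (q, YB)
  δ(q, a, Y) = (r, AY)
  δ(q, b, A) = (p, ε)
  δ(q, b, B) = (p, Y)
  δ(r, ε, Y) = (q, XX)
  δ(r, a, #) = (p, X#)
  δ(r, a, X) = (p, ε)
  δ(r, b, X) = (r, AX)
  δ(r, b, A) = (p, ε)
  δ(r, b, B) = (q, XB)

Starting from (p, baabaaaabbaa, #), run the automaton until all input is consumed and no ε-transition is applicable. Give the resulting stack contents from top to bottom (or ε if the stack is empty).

XXXX#

(p, baabaaaabbaa, #)
  read b, top #: go to p, push AX# → (p, aabaaaabbaa, AX#)
  read a, top A: go to p, push ε → (p, abaaaabbaa, X#)
  read a, top X: go to p, push X → (p, baaaabbaa, X#)
  read b, top X: go to p, push XX → (p, aaaabbaa, XX#)
  read a, top X: go to p, push X → (p, aaabbaa, XX#)
  read a, top X: go to p, push X → (p, aabbaa, XX#)
  read a, top X: go to p, push X → (p, abbaa, XX#)
  read a, top X: go to p, push X → (p, bbaa, XX#)
  read b, top X: go to p, push XX → (p, baa, XXX#)
  read b, top X: go to p, push XX → (p, aa, XXXX#)
  read a, top X: go to p, push X → (p, a, XXXX#)
  read a, top X: go to p, push X → (p, ε, XXXX#)
All input consumed in state p with stack XXXX#.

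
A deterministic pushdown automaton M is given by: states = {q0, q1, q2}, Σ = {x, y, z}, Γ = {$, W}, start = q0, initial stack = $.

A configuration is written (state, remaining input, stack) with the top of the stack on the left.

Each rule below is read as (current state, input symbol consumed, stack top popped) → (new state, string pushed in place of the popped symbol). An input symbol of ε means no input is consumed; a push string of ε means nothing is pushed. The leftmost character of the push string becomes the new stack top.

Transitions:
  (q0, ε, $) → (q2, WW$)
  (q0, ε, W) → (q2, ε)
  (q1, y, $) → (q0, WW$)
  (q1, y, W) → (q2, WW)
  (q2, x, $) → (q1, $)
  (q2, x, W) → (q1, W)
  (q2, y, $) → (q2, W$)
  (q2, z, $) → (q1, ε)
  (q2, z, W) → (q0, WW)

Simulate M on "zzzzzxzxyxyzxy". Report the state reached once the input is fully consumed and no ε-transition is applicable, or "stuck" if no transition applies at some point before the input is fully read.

(q0, zzzzzxzxyxyzxy, $) ⊢ (q2, zzzzzxzxyxyzxy, WW$) ⊢ (q0, zzzzxzxyxyzxy, WWW$) ⊢ (q2, zzzzxzxyxyzxy, WW$) ⊢ (q0, zzzxzxyxyzxy, WWW$) ⊢ (q2, zzzxzxyxyzxy, WW$) ⊢ (q0, zzxzxyxyzxy, WWW$) ⊢ (q2, zzxzxyxyzxy, WW$) ⊢ (q0, zxzxyxyzxy, WWW$) ⊢ (q2, zxzxyxyzxy, WW$) ⊢ (q0, xzxyxyzxy, WWW$) ⊢ (q2, xzxyxyzxy, WW$) ⊢ (q1, zxyxyzxy, WW$)
No transition for (q1, z, top W); M blocks with input zxyxyzxy remaining.

stuck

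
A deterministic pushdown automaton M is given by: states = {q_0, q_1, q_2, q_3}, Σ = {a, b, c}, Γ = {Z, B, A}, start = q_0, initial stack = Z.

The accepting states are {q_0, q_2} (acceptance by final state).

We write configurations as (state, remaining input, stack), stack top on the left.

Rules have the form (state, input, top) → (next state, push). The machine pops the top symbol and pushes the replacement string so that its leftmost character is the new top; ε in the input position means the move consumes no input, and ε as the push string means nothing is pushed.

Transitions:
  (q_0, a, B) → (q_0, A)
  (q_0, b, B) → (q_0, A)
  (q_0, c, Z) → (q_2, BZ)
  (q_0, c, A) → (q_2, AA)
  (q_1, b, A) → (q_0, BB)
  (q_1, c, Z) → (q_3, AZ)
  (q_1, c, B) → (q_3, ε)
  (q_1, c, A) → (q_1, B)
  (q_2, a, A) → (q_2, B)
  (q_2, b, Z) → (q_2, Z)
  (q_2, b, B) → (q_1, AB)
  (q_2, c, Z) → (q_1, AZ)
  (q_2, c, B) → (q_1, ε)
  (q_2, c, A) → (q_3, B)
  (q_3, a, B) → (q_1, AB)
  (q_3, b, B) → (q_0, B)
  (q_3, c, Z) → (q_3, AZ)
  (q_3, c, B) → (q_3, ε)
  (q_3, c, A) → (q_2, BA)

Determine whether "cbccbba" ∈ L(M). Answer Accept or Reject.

(q_0, cbccbba, Z)
  read c, top Z: go to q_2, push BZ → (q_2, bccbba, BZ)
  read b, top B: go to q_1, push AB → (q_1, ccbba, ABZ)
  read c, top A: go to q_1, push B → (q_1, cbba, BBZ)
  read c, top B: go to q_3, push ε → (q_3, bba, BZ)
  read b, top B: go to q_0, push B → (q_0, ba, BZ)
  read b, top B: go to q_0, push A → (q_0, a, AZ)
No transition applies at (q_0, a, AZ); input not fully consumed.

Reject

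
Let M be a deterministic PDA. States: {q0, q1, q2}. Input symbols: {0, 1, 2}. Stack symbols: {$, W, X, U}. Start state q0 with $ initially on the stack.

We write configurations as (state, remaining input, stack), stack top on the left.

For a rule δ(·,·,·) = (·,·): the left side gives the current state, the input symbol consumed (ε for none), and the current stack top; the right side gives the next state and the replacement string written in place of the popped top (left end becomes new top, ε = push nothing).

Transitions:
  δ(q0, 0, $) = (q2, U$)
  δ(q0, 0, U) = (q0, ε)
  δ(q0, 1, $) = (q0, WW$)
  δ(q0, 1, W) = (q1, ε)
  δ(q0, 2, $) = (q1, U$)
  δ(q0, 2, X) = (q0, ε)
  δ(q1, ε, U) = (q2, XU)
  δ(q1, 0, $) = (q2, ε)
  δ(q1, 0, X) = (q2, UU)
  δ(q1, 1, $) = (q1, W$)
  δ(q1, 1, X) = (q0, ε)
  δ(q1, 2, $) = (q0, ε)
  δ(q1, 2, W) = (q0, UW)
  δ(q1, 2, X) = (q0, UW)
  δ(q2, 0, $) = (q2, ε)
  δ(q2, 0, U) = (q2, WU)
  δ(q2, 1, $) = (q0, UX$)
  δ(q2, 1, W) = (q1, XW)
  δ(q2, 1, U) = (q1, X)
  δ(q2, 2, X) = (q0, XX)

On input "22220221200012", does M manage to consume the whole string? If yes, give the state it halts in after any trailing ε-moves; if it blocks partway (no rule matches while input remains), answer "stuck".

stuck

(q0, 22220221200012, $)
  read 2, top $: go to q1, push U$ → (q1, 2220221200012, U$)
  ε-move, top U: go to q2, push XU → (q2, 2220221200012, XU$)
  read 2, top X: go to q0, push XX → (q0, 220221200012, XXU$)
  read 2, top X: go to q0, push ε → (q0, 20221200012, XU$)
  read 2, top X: go to q0, push ε → (q0, 0221200012, U$)
  read 0, top U: go to q0, push ε → (q0, 221200012, $)
  read 2, top $: go to q1, push U$ → (q1, 21200012, U$)
  ε-move, top U: go to q2, push XU → (q2, 21200012, XU$)
  read 2, top X: go to q0, push XX → (q0, 1200012, XXU$)
No transition for (q0, 1, top X); M blocks with input 1200012 remaining.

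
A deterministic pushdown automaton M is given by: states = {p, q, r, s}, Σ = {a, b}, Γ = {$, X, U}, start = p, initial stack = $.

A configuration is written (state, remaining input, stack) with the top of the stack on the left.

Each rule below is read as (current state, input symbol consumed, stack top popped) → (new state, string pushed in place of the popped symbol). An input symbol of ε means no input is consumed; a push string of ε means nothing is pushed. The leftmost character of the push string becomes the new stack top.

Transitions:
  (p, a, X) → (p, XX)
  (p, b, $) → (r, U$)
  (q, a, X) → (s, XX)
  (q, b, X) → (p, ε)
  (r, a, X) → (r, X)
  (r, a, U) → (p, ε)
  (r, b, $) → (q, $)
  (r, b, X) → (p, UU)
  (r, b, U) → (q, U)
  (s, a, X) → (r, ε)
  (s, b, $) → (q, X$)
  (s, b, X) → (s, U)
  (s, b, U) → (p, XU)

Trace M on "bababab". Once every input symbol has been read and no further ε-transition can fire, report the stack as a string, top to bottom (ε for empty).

(p, bababab, $)
  read b, top $: go to r, push U$ → (r, ababab, U$)
  read a, top U: go to p, push ε → (p, babab, $)
  read b, top $: go to r, push U$ → (r, abab, U$)
  read a, top U: go to p, push ε → (p, bab, $)
  read b, top $: go to r, push U$ → (r, ab, U$)
  read a, top U: go to p, push ε → (p, b, $)
  read b, top $: go to r, push U$ → (r, ε, U$)
All input consumed in state r with stack U$.

U$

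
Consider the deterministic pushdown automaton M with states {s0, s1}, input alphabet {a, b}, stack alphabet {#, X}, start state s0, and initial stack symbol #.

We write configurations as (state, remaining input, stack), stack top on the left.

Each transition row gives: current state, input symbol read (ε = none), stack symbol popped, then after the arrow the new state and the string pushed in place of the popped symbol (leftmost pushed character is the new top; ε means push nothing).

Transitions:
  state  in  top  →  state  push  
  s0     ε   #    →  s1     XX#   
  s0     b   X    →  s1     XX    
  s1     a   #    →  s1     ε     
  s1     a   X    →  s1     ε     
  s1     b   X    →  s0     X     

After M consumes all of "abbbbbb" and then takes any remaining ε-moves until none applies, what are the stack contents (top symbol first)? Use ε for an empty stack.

XXXX#

(s0, abbbbbb, #) ⊢ (s1, abbbbbb, XX#) ⊢ (s1, bbbbbb, X#) ⊢ (s0, bbbbb, X#) ⊢ (s1, bbbb, XX#) ⊢ (s0, bbb, XX#) ⊢ (s1, bb, XXX#) ⊢ (s0, b, XXX#) ⊢ (s1, ε, XXXX#)
All input consumed in state s1 with stack XXXX#.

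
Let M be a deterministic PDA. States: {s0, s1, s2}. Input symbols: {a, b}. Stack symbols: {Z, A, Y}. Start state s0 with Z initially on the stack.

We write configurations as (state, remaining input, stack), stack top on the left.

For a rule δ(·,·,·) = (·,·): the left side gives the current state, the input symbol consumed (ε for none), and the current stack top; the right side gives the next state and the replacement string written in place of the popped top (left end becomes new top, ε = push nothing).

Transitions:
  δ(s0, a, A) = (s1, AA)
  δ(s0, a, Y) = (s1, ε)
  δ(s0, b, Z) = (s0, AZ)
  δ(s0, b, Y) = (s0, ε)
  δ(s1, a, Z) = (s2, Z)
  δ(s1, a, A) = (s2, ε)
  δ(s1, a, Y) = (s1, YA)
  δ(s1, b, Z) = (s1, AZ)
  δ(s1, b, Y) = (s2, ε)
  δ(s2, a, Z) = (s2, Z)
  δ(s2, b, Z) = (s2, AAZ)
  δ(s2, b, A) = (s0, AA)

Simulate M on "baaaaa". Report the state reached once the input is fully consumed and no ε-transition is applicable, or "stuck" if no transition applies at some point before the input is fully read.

(s0, baaaaa, Z)
  read b, top Z: go to s0, push AZ → (s0, aaaaa, AZ)
  read a, top A: go to s1, push AA → (s1, aaaa, AAZ)
  read a, top A: go to s2, push ε → (s2, aaa, AZ)
No transition for (s2, a, top A); M blocks with input aaa remaining.

stuck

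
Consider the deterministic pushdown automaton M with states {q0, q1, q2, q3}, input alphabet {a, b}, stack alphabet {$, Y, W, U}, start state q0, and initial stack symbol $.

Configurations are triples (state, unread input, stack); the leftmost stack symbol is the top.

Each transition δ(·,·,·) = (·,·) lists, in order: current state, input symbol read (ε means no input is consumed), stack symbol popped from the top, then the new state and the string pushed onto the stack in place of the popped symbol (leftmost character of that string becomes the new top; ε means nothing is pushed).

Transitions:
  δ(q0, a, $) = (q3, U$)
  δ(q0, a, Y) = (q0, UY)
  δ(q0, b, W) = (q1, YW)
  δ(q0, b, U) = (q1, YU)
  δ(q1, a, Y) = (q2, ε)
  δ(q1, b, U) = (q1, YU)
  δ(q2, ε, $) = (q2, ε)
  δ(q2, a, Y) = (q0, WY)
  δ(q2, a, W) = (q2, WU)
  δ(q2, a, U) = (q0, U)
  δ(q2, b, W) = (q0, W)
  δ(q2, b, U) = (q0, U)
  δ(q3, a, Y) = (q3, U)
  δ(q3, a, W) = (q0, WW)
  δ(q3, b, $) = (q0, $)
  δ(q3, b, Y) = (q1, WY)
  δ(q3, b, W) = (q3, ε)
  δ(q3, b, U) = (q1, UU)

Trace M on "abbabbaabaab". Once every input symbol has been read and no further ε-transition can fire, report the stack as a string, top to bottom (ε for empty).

(q0, abbabbaabaab, $)
  read a, top $: go to q3, push U$ → (q3, bbabbaabaab, U$)
  read b, top U: go to q1, push UU → (q1, babbaabaab, UU$)
  read b, top U: go to q1, push YU → (q1, abbaabaab, YUU$)
  read a, top Y: go to q2, push ε → (q2, bbaabaab, UU$)
  read b, top U: go to q0, push U → (q0, baabaab, UU$)
  read b, top U: go to q1, push YU → (q1, aabaab, YUU$)
  read a, top Y: go to q2, push ε → (q2, abaab, UU$)
  read a, top U: go to q0, push U → (q0, baab, UU$)
  read b, top U: go to q1, push YU → (q1, aab, YUU$)
  read a, top Y: go to q2, push ε → (q2, ab, UU$)
  read a, top U: go to q0, push U → (q0, b, UU$)
  read b, top U: go to q1, push YU → (q1, ε, YUU$)
All input consumed in state q1 with stack YUU$.

YUU$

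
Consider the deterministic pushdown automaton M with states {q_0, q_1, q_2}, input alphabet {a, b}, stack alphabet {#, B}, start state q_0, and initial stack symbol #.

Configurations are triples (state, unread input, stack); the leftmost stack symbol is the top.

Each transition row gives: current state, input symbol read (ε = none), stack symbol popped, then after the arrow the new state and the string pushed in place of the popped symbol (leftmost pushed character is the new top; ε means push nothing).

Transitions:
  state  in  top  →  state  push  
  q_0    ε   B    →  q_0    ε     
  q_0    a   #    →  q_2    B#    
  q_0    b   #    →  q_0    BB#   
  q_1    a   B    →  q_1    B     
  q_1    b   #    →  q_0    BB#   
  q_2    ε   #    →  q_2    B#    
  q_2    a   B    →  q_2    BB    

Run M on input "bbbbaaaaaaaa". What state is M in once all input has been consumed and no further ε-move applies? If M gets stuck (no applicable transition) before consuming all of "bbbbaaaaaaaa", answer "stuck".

(q_0, bbbbaaaaaaaa, #)
  read b, top #: go to q_0, push BB# → (q_0, bbbaaaaaaaa, BB#)
  ε-move, top B: go to q_0, push ε → (q_0, bbbaaaaaaaa, B#)
  ε-move, top B: go to q_0, push ε → (q_0, bbbaaaaaaaa, #)
  read b, top #: go to q_0, push BB# → (q_0, bbaaaaaaaa, BB#)
  ε-move, top B: go to q_0, push ε → (q_0, bbaaaaaaaa, B#)
  ε-move, top B: go to q_0, push ε → (q_0, bbaaaaaaaa, #)
  read b, top #: go to q_0, push BB# → (q_0, baaaaaaaa, BB#)
  ε-move, top B: go to q_0, push ε → (q_0, baaaaaaaa, B#)
  ε-move, top B: go to q_0, push ε → (q_0, baaaaaaaa, #)
  read b, top #: go to q_0, push BB# → (q_0, aaaaaaaa, BB#)
  ε-move, top B: go to q_0, push ε → (q_0, aaaaaaaa, B#)
  ε-move, top B: go to q_0, push ε → (q_0, aaaaaaaa, #)
  read a, top #: go to q_2, push B# → (q_2, aaaaaaa, B#)
  read a, top B: go to q_2, push BB → (q_2, aaaaaa, BB#)
  read a, top B: go to q_2, push BB → (q_2, aaaaa, BBB#)
  read a, top B: go to q_2, push BB → (q_2, aaaa, BBBB#)
  read a, top B: go to q_2, push BB → (q_2, aaa, BBBBB#)
  read a, top B: go to q_2, push BB → (q_2, aa, BBBBBB#)
  read a, top B: go to q_2, push BB → (q_2, a, BBBBBBB#)
  read a, top B: go to q_2, push BB → (q_2, ε, BBBBBBBB#)
All input consumed; M is in state q_2.

q_2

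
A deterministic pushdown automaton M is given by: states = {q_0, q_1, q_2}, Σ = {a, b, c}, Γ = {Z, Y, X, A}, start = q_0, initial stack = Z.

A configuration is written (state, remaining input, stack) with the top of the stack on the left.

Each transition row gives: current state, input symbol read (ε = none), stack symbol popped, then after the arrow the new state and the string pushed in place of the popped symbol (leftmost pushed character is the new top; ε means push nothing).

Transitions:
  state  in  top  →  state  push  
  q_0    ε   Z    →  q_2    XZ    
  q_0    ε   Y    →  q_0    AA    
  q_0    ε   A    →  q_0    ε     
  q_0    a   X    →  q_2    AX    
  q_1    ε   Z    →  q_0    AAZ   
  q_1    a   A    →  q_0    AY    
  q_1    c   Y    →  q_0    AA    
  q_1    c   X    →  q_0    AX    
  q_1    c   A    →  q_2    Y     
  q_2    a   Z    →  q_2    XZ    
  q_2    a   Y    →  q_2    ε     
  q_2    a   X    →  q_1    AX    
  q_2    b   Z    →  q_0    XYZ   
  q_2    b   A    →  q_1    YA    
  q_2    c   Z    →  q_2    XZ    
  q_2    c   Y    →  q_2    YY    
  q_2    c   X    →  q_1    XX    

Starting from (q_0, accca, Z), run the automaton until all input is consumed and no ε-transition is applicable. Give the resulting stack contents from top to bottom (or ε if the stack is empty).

(q_0, accca, Z)
  ε-move, top Z: go to q_2, push XZ → (q_2, accca, XZ)
  read a, top X: go to q_1, push AX → (q_1, ccca, AXZ)
  read c, top A: go to q_2, push Y → (q_2, cca, YXZ)
  read c, top Y: go to q_2, push YY → (q_2, ca, YYXZ)
  read c, top Y: go to q_2, push YY → (q_2, a, YYYXZ)
  read a, top Y: go to q_2, push ε → (q_2, ε, YYXZ)
All input consumed in state q_2 with stack YYXZ.

YYXZ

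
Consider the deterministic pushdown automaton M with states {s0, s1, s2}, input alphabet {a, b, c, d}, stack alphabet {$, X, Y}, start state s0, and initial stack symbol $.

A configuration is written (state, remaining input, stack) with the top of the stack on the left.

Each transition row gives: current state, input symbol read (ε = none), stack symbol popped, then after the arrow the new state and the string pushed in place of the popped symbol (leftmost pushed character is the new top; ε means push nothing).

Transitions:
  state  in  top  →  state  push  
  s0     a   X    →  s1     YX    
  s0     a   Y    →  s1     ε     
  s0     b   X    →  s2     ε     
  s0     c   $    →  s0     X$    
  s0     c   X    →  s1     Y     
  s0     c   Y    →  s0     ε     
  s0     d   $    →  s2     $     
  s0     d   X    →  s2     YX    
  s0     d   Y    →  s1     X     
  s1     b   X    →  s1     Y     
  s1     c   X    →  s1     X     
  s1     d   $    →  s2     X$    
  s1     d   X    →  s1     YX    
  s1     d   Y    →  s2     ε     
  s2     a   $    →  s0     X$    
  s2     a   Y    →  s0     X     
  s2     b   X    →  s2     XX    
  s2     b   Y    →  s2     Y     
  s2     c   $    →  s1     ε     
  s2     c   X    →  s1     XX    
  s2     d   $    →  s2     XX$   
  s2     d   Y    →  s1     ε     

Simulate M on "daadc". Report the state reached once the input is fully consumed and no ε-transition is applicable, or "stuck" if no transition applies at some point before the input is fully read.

(s0, daadc, $) ⊢ (s2, aadc, $) ⊢ (s0, adc, X$) ⊢ (s1, dc, YX$) ⊢ (s2, c, X$) ⊢ (s1, ε, XX$)
All input consumed; M is in state s1.

s1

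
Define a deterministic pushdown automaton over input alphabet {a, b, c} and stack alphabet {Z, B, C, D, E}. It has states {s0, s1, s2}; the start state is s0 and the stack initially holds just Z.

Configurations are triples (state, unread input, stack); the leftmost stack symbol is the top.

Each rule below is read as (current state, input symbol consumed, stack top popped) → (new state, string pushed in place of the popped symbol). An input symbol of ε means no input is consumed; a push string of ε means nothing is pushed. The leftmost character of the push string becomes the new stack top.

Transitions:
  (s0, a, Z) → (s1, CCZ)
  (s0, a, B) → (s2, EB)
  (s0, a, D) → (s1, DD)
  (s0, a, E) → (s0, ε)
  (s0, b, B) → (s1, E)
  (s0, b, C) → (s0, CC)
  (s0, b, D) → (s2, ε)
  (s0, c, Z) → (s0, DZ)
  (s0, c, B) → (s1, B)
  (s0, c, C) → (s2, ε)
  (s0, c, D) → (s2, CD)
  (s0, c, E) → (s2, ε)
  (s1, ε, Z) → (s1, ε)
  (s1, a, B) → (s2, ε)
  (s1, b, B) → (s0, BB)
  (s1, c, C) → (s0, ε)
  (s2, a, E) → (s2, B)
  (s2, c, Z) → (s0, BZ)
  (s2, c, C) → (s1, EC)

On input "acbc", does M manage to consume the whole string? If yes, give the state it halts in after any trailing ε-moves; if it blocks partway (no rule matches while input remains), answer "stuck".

(s0, acbc, Z) ⊢ (s1, cbc, CCZ) ⊢ (s0, bc, CZ) ⊢ (s0, c, CCZ) ⊢ (s2, ε, CZ)
All input consumed; M is in state s2.

s2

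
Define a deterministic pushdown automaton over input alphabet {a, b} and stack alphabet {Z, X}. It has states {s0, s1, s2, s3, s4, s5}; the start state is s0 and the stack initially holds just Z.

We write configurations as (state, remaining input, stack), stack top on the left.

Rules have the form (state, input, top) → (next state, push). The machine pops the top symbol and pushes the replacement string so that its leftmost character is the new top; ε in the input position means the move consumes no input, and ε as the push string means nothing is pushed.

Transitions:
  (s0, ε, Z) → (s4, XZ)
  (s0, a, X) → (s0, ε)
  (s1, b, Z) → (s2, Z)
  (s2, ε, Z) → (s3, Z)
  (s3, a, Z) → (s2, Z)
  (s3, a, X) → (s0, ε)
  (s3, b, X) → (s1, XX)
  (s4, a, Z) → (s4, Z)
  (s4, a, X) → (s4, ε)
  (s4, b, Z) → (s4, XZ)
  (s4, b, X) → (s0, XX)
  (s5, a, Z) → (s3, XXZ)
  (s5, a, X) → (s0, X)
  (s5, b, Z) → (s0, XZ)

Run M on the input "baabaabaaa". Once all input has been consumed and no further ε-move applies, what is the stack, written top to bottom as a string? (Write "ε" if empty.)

(s0, baabaabaaa, Z)
  ε-move, top Z: go to s4, push XZ → (s4, baabaabaaa, XZ)
  read b, top X: go to s0, push XX → (s0, aabaabaaa, XXZ)
  read a, top X: go to s0, push ε → (s0, abaabaaa, XZ)
  read a, top X: go to s0, push ε → (s0, baabaaa, Z)
  ε-move, top Z: go to s4, push XZ → (s4, baabaaa, XZ)
  read b, top X: go to s0, push XX → (s0, aabaaa, XXZ)
  read a, top X: go to s0, push ε → (s0, abaaa, XZ)
  read a, top X: go to s0, push ε → (s0, baaa, Z)
  ε-move, top Z: go to s4, push XZ → (s4, baaa, XZ)
  read b, top X: go to s0, push XX → (s0, aaa, XXZ)
  read a, top X: go to s0, push ε → (s0, aa, XZ)
  read a, top X: go to s0, push ε → (s0, a, Z)
  ε-move, top Z: go to s4, push XZ → (s4, a, XZ)
  read a, top X: go to s4, push ε → (s4, ε, Z)
All input consumed in state s4 with stack Z.

Z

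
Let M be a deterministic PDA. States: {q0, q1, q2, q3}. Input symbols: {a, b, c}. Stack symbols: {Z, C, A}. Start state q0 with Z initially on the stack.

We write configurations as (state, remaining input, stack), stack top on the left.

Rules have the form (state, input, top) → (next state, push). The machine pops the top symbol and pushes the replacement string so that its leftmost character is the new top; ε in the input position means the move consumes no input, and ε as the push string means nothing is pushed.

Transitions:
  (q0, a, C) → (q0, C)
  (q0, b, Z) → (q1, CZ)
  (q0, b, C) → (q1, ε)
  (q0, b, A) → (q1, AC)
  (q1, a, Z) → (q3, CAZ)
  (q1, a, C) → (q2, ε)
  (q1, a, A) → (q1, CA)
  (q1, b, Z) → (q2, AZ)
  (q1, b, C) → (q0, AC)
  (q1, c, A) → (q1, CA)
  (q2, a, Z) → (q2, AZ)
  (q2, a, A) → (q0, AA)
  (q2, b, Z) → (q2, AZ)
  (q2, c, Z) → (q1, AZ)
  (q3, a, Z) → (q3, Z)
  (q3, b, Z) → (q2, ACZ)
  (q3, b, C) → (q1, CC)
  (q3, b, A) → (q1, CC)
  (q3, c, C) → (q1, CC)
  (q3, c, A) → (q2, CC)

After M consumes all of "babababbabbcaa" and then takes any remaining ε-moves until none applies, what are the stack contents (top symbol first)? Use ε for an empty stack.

AACCACCACAZ

(q0, babababbabbcaa, Z)
  read b, top Z: go to q1, push CZ → (q1, abababbabbcaa, CZ)
  read a, top C: go to q2, push ε → (q2, bababbabbcaa, Z)
  read b, top Z: go to q2, push AZ → (q2, ababbabbcaa, AZ)
  read a, top A: go to q0, push AA → (q0, babbabbcaa, AAZ)
  read b, top A: go to q1, push AC → (q1, abbabbcaa, ACAZ)
  read a, top A: go to q1, push CA → (q1, bbabbcaa, CACAZ)
  read b, top C: go to q0, push AC → (q0, babbcaa, ACACAZ)
  read b, top A: go to q1, push AC → (q1, abbcaa, ACCACAZ)
  read a, top A: go to q1, push CA → (q1, bbcaa, CACCACAZ)
  read b, top C: go to q0, push AC → (q0, bcaa, ACACCACAZ)
  read b, top A: go to q1, push AC → (q1, caa, ACCACCACAZ)
  read c, top A: go to q1, push CA → (q1, aa, CACCACCACAZ)
  read a, top C: go to q2, push ε → (q2, a, ACCACCACAZ)
  read a, top A: go to q0, push AA → (q0, ε, AACCACCACAZ)
All input consumed in state q0 with stack AACCACCACAZ.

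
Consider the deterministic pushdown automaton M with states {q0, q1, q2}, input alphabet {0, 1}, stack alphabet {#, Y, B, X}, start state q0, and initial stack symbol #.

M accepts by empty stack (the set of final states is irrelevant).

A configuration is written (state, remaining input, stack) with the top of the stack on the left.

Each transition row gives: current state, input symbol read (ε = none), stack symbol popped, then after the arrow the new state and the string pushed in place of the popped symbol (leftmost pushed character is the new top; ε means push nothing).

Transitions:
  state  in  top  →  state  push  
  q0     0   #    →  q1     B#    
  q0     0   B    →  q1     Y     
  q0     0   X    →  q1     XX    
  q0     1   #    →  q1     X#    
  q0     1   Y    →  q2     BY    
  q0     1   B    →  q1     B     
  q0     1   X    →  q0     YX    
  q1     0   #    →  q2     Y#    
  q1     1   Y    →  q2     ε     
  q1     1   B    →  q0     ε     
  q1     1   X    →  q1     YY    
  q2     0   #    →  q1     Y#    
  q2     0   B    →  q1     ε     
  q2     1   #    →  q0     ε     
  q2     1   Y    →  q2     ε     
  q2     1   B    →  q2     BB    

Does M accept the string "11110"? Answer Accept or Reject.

Reject

(q0, 11110, #)
  read 1, top #: go to q1, push X# → (q1, 1110, X#)
  read 1, top X: go to q1, push YY → (q1, 110, YY#)
  read 1, top Y: go to q2, push ε → (q2, 10, Y#)
  read 1, top Y: go to q2, push ε → (q2, 0, #)
  read 0, top #: go to q1, push Y# → (q1, ε, Y#)
All input consumed; stack is Y#, not empty, and no further ε-move applies.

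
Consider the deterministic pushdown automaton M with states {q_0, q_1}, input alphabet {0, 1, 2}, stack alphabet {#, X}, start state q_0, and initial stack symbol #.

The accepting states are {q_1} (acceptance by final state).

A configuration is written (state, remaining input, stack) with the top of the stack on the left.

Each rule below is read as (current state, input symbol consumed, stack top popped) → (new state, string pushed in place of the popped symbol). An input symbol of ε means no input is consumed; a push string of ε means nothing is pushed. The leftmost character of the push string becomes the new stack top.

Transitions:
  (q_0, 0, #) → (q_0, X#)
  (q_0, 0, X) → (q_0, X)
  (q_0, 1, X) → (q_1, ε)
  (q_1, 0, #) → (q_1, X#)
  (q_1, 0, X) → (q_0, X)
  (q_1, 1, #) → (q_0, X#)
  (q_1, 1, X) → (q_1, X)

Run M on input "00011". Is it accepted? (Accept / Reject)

Reject

(q_0, 00011, #)
  read 0, top #: go to q_0, push X# → (q_0, 0011, X#)
  read 0, top X: go to q_0, push X → (q_0, 011, X#)
  read 0, top X: go to q_0, push X → (q_0, 11, X#)
  read 1, top X: go to q_1, push ε → (q_1, 1, #)
  read 1, top #: go to q_0, push X# → (q_0, ε, X#)
All input consumed; state q_0 ∉ F and no further ε-move applies.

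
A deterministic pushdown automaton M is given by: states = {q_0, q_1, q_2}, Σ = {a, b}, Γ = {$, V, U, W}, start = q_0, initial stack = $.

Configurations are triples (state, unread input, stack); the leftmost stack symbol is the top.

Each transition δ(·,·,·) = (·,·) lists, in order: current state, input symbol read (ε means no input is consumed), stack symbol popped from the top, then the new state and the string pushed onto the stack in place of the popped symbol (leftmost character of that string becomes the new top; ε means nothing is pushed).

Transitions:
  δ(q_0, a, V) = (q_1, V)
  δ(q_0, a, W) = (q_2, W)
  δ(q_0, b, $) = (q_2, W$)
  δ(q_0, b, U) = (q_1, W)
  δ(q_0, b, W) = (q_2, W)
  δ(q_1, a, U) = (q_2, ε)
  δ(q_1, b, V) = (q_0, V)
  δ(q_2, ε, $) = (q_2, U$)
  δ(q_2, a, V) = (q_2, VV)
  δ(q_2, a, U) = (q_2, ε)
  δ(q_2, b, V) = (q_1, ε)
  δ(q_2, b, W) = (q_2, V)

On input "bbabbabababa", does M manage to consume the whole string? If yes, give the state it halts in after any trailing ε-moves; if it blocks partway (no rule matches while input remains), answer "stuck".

q_1

(q_0, bbabbabababa, $) ⊢ (q_2, babbabababa, W$) ⊢ (q_2, abbabababa, V$) ⊢ (q_2, bbabababa, VV$) ⊢ (q_1, babababa, V$) ⊢ (q_0, abababa, V$) ⊢ (q_1, bababa, V$) ⊢ (q_0, ababa, V$) ⊢ (q_1, baba, V$) ⊢ (q_0, aba, V$) ⊢ (q_1, ba, V$) ⊢ (q_0, a, V$) ⊢ (q_1, ε, V$)
All input consumed; M is in state q_1.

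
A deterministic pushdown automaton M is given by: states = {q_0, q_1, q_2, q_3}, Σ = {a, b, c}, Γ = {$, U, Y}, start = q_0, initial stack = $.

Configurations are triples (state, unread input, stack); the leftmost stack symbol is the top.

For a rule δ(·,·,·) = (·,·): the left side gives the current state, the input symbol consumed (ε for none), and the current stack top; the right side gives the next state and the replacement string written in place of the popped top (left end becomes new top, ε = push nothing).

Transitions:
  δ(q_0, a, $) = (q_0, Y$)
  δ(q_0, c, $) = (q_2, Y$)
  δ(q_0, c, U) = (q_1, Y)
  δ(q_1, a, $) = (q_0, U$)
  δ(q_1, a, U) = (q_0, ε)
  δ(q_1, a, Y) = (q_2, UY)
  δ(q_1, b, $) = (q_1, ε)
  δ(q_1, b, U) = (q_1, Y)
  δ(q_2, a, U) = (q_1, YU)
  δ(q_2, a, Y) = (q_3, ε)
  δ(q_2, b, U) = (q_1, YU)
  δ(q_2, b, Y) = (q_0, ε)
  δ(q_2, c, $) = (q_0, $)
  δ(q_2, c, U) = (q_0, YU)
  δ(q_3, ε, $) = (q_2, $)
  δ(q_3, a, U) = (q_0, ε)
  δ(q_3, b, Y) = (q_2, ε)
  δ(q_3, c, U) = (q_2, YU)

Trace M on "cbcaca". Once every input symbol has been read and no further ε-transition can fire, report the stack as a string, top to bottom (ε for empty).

(q_0, cbcaca, $) ⊢ (q_2, bcaca, Y$) ⊢ (q_0, caca, $) ⊢ (q_2, aca, Y$) ⊢ (q_3, ca, $) ⊢ (q_2, ca, $) ⊢ (q_0, a, $) ⊢ (q_0, ε, Y$)
All input consumed in state q_0 with stack Y$.

Y$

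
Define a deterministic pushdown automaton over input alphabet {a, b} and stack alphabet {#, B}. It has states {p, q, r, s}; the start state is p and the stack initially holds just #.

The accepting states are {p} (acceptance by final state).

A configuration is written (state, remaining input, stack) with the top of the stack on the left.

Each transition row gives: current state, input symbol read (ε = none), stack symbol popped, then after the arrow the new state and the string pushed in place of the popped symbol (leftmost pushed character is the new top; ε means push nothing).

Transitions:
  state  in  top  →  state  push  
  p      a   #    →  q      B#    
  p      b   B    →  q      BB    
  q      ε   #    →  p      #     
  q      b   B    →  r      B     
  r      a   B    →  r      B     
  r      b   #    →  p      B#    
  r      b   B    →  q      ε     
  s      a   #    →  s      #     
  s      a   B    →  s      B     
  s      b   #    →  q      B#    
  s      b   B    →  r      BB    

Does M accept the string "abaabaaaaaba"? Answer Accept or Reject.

Reject

(p, abaabaaaaaba, #)
  read a, top #: go to q, push B# → (q, baabaaaaaba, B#)
  read b, top B: go to r, push B → (r, aabaaaaaba, B#)
  read a, top B: go to r, push B → (r, abaaaaaba, B#)
  read a, top B: go to r, push B → (r, baaaaaba, B#)
  read b, top B: go to q, push ε → (q, aaaaaba, #)
  ε-move, top #: go to p, push # → (p, aaaaaba, #)
  read a, top #: go to q, push B# → (q, aaaaba, B#)
No transition applies at (q, aaaaba, B#); input not fully consumed.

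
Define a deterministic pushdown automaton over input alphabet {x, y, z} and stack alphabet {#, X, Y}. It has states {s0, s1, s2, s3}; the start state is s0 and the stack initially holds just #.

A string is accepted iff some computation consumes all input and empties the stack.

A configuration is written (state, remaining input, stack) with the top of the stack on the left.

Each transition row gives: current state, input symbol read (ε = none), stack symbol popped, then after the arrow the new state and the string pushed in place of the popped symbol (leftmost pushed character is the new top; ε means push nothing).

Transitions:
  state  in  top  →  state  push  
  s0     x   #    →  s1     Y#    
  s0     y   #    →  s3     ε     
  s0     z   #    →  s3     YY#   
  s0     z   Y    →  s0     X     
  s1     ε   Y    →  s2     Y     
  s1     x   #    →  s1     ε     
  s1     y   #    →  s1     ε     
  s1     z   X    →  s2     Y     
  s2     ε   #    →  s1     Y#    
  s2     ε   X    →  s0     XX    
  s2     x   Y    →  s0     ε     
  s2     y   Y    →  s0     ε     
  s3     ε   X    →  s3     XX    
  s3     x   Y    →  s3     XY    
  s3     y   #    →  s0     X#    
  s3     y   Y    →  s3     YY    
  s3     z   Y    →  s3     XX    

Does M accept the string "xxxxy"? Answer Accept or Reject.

(s0, xxxxy, #) ⊢ (s1, xxxy, Y#) ⊢ (s2, xxxy, Y#) ⊢ (s0, xxy, #) ⊢ (s1, xy, Y#) ⊢ (s2, xy, Y#) ⊢ (s0, y, #) ⊢ (s3, ε, ε)
All input consumed and the stack is empty.

Accept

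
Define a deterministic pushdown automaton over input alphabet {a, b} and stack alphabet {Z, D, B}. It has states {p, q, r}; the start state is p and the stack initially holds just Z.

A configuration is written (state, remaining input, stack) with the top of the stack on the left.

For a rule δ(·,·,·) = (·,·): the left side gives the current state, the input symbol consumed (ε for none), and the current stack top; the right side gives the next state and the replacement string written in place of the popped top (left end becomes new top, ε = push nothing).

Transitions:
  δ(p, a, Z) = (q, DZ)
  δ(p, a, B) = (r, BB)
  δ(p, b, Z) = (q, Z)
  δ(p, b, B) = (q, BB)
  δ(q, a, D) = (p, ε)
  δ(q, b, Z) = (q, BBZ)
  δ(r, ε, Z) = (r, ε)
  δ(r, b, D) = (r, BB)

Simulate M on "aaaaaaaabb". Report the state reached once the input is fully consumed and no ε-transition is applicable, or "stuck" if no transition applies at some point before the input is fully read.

(p, aaaaaaaabb, Z) ⊢ (q, aaaaaaabb, DZ) ⊢ (p, aaaaaabb, Z) ⊢ (q, aaaaabb, DZ) ⊢ (p, aaaabb, Z) ⊢ (q, aaabb, DZ) ⊢ (p, aabb, Z) ⊢ (q, abb, DZ) ⊢ (p, bb, Z) ⊢ (q, b, Z) ⊢ (q, ε, BBZ)
All input consumed; M is in state q.

q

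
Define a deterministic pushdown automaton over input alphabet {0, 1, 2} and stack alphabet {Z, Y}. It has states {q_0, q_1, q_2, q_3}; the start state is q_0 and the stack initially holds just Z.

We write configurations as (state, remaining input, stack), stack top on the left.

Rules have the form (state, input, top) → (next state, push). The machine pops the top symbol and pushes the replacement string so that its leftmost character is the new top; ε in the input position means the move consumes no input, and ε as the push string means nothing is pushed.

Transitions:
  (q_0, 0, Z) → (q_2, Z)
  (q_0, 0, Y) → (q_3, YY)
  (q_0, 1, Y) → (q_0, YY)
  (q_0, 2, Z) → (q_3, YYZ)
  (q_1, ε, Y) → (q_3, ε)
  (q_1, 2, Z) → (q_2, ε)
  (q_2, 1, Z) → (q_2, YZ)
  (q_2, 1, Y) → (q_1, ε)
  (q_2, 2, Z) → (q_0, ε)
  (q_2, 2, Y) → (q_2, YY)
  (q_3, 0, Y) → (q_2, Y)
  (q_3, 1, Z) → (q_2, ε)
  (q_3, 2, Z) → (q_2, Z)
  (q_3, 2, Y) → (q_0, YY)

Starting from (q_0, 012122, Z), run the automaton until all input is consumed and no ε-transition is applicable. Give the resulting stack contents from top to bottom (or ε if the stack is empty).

(q_0, 012122, Z) ⊢ (q_2, 12122, Z) ⊢ (q_2, 2122, YZ) ⊢ (q_2, 122, YYZ) ⊢ (q_1, 22, YZ) ⊢ (q_3, 22, Z) ⊢ (q_2, 2, Z) ⊢ (q_0, ε, ε)
All input consumed in state q_0 with stack ε.

ε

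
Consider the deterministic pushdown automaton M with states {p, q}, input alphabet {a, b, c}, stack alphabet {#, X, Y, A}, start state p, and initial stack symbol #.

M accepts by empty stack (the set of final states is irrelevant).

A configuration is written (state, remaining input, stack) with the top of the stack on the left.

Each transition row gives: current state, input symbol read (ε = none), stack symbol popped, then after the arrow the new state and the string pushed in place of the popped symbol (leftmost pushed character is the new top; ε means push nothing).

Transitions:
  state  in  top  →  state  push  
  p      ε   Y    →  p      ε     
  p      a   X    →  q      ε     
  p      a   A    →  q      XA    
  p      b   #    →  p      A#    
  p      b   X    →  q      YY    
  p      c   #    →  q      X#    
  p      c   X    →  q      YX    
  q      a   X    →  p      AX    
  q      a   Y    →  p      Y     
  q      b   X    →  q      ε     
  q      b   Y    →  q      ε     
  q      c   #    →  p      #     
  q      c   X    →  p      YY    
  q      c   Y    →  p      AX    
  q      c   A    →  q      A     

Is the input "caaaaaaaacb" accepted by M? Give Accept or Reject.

Reject

(p, caaaaaaaacb, #) ⊢ (q, aaaaaaaacb, X#) ⊢ (p, aaaaaaacb, AX#) ⊢ (q, aaaaaacb, XAX#) ⊢ (p, aaaaacb, AXAX#) ⊢ (q, aaaacb, XAXAX#) ⊢ (p, aaacb, AXAXAX#) ⊢ (q, aacb, XAXAXAX#) ⊢ (p, acb, AXAXAXAX#) ⊢ (q, cb, XAXAXAXAX#) ⊢ (p, b, YYAXAXAXAX#) ⊢ (p, b, YAXAXAXAX#) ⊢ (p, b, AXAXAXAX#)
No transition applies at (p, b, AXAXAXAX#); input not fully consumed.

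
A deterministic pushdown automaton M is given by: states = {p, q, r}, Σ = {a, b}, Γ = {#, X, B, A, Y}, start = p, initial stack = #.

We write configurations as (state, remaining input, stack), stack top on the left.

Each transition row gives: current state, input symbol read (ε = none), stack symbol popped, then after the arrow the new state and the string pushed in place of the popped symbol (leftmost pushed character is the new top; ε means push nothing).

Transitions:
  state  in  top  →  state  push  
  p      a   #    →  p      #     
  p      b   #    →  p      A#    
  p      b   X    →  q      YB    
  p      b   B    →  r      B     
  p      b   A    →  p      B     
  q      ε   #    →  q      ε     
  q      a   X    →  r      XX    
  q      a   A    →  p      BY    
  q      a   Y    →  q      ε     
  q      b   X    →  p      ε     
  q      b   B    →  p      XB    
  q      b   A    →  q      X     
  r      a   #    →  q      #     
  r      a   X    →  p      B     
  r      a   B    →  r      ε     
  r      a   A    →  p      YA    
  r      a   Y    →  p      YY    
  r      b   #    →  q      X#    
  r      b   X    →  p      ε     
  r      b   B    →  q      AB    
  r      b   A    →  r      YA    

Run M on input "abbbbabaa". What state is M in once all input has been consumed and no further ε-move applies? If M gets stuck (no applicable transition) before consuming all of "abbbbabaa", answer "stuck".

(p, abbbbabaa, #) ⊢ (p, bbbbabaa, #) ⊢ (p, bbbabaa, A#) ⊢ (p, bbabaa, B#) ⊢ (r, babaa, B#) ⊢ (q, abaa, AB#) ⊢ (p, baa, BYB#) ⊢ (r, aa, BYB#) ⊢ (r, a, YB#) ⊢ (p, ε, YYB#)
All input consumed; M is in state p.

p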